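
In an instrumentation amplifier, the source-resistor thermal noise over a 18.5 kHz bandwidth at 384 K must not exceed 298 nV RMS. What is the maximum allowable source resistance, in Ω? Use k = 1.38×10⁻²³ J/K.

Johnson–Nyquist: V_n = √(4kTRB) ⇒ R = V_n² / (4kTB)
4kTB = 4 × 1.38×10⁻²³ × 384 × 1.85×10⁴ = 3.92×10⁻¹⁶
R = (2.98×10⁻⁷)² / 3.92×10⁻¹⁶ = 2.26×10² Ω = 226 Ω

226 Ω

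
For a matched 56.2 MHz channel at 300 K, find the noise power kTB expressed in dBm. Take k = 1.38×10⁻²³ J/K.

−96.3 dBm

P_n = kTB = 1.38×10⁻²³ × 300 × 5.62×10⁷ = 2.33×10⁻¹³ W
In dBm: 10 log₁₀(2.33×10⁻¹³ / 10⁻³) = −96.3 dBm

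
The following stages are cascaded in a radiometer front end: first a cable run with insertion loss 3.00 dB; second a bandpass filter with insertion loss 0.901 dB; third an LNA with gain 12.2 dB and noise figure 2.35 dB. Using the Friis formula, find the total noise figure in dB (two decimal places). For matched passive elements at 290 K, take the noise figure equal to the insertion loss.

Convert to linear (a loss of L dB is a gain of −L dB): F_i = 10^(NF_i/10), G_i = 10^(G_i,dB/10)
  Stage 1: F_1 = 10^(3.00/10) = 1.995, G_1 = 10^(−3.00/10) = 0.5012
  Stage 2: F_2 = 10^(0.901/10) = 1.231, G_2 = 10^(−0.901/10) = 0.8126
  Stage 3: F_3 = 10^(2.35/10) = 1.718, G_3 = 10^(12.2/10) = 16.60
Friis cascade:
  F = 1.995 + (1.231 − 1)/0.5012 + (1.718 − 1)/0.4073 = 4.218
NF = 10 log₁₀(4.218) = 6.25 dB

6.25 dB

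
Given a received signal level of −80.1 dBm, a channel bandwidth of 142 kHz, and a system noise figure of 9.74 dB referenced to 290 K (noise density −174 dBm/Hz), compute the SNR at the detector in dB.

Noise floor: N = −174 + 10 log₁₀(B) + NF
10 log₁₀(1.42×10⁵) = 51.52 dB
N = −174 + 51.52 + 9.74 = −112.74 dBm
SNR = P_sig − N = −80.1 − (−112.74) = 32.64 dB → 32.6 dB

32.6 dB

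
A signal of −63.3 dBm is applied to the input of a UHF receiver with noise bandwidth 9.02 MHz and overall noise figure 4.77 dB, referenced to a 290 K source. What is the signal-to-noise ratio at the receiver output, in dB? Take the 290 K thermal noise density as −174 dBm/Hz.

Noise floor: N = −174 + 10 log₁₀(B) + NF
10 log₁₀(9.02×10⁶) = 69.55 dB
N = −174 + 69.55 + 4.77 = −99.68 dBm
SNR = P_sig − N = −63.3 − (−99.68) = 36.38 dB → 36.4 dB

36.4 dB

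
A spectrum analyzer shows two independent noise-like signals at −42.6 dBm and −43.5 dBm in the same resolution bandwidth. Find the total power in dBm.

Convert to linear, add, convert back:
P₁ = 5.50×10⁻⁸ W, P₂ = 4.47×10⁻⁸ W
P_tot = 9.96×10⁻⁸ W → 10 log₁₀(P_tot / 10⁻³) = −40.0 dBm

−40.0 dBm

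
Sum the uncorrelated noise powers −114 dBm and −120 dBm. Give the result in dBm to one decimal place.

−113.0 dBm

Convert to linear, add, convert back:
P₁ = 3.98×10⁻¹⁵ W, P₂ = 1.00×10⁻¹⁵ W
P_tot = 4.98×10⁻¹⁵ W → 10 log₁₀(P_tot / 10⁻³) = −113.0 dBm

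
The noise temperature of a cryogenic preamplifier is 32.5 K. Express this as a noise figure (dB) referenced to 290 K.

0.461 dB

F = 1 + T_e/T₀ = 1 + 32.5/290 = 1.11207
NF = 10 log₁₀(1.11207) = 0.461 dB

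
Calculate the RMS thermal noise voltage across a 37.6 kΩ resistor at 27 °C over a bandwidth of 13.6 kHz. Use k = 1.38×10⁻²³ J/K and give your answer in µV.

2.91 µV

T = 27 °C + 273.15 = 300.15 K
V_n = √(4kTRB)
4kTRB = 4 × 1.38×10⁻²³ × 300.15 × 3.76×10⁴ × 1.36×10⁴ = 8.47×10⁻¹² V²
V_n = √(8.47×10⁻¹²) = 2.91×10⁻⁶ V = 2.91 µV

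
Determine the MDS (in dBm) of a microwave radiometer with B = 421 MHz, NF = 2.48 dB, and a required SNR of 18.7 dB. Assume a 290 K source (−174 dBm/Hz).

−66.6 dBm

Sensitivity = −174 + 10 log₁₀(B) + NF + SNR_min
= −174 + 86.24 + 2.48 + 18.7
= −66.58 dBm → −66.6 dBm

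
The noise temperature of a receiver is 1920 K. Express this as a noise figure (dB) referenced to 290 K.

8.82 dB

F = 1 + T_e/T₀ = 1 + 1920/290 = 7.62069
NF = 10 log₁₀(7.62069) = 8.82 dB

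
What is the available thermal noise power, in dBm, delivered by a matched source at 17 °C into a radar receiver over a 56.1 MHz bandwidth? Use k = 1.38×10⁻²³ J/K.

−96.5 dBm

T = 17 °C + 273.15 = 290.15 K
P_n = kTB = 1.38×10⁻²³ × 290.15 × 5.61×10⁷ = 2.25×10⁻¹³ W
In dBm: 10 log₁₀(2.25×10⁻¹³ / 10⁻³) = −96.5 dBm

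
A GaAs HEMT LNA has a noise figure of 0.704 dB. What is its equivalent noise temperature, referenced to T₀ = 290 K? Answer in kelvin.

51.0 K

F = 10^(0.704/10) = 1.17598
T_e = (F − 1)·T₀ = (1.17598 − 1) × 290 = 51.0 K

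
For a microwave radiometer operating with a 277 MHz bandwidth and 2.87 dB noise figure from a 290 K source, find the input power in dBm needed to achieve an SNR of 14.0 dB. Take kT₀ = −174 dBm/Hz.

−72.7 dBm

Sensitivity = −174 + 10 log₁₀(B) + NF + SNR_min
= −174 + 84.42 + 2.87 + 14.0
= −72.71 dBm → −72.7 dBm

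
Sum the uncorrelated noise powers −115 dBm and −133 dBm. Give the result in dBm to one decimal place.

Convert to linear, add, convert back:
P₁ = 3.16×10⁻¹⁵ W, P₂ = 5.01×10⁻¹⁷ W
P_tot = 3.21×10⁻¹⁵ W → 10 log₁₀(P_tot / 10⁻³) = −114.9 dBm

−114.9 dBm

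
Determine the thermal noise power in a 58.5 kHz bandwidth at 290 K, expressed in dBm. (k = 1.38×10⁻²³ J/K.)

P_n = kTB = 1.38×10⁻²³ × 290 × 5.85×10⁴ = 2.34×10⁻¹⁶ W
In dBm: 10 log₁₀(2.34×10⁻¹⁶ / 10⁻³) = −126.3 dBm

−126.3 dBm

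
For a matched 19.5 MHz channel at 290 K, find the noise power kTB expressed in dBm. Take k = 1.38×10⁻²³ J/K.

P_n = kTB = 1.38×10⁻²³ × 290 × 1.95×10⁷ = 7.80×10⁻¹⁴ W
In dBm: 10 log₁₀(7.80×10⁻¹⁴ / 10⁻³) = −101.1 dBm

−101.1 dBm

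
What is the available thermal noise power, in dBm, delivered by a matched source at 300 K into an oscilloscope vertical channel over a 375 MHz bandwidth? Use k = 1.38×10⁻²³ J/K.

P_n = kTB = 1.38×10⁻²³ × 300 × 3.75×10⁸ = 1.55×10⁻¹² W
In dBm: 10 log₁₀(1.55×10⁻¹² / 10⁻³) = −88.1 dBm

−88.1 dBm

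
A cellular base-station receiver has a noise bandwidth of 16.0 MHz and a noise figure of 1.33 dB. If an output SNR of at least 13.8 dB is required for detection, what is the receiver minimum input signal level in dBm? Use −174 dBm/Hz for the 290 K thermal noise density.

Sensitivity = −174 + 10 log₁₀(B) + NF + SNR_min
= −174 + 72.04 + 1.33 + 13.8
= −86.83 dBm → −86.8 dBm

−86.8 dBm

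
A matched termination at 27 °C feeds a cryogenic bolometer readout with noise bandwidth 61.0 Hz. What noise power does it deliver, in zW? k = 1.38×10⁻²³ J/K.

T = 27 °C + 273.15 = 300.15 K
P_n = kTB = 1.38×10⁻²³ × 300.15 × 6.10×10¹ = 2.53×10⁻¹⁹ W = 253 zW

253 zW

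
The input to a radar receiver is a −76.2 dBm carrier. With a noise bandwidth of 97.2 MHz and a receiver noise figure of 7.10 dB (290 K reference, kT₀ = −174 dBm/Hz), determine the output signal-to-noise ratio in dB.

Noise floor: N = −174 + 10 log₁₀(B) + NF
10 log₁₀(9.72×10⁷) = 79.88 dB
N = −174 + 79.88 + 7.10 = −87.02 dBm
SNR = P_sig − N = −76.2 − (−87.02) = 10.82 dB → 10.8 dB

10.8 dB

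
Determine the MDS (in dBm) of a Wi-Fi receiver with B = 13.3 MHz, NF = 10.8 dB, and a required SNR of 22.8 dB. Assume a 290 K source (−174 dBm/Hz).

Sensitivity = −174 + 10 log₁₀(B) + NF + SNR_min
= −174 + 71.24 + 10.8 + 22.8
= −69.16 dBm → −69.2 dBm

−69.2 dBm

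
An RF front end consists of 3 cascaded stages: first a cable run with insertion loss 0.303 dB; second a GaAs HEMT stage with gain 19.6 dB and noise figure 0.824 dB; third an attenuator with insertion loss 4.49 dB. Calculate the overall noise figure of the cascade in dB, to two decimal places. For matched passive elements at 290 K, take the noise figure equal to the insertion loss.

1.20 dB

Convert to linear (a loss of L dB is a gain of −L dB): F_i = 10^(NF_i/10), G_i = 10^(G_i,dB/10)
  Stage 1: F_1 = 10^(0.303/10) = 1.072, G_1 = 10^(−0.303/10) = 0.9326
  Stage 2: F_2 = 10^(0.824/10) = 1.209, G_2 = 10^(19.6/10) = 91.20
  Stage 3: F_3 = 10^(4.49/10) = 2.812, G_3 = 10^(−4.49/10) = 0.3556
Friis cascade:
  F = 1.072 + (1.209 − 1)/0.9326 + (2.812 − 1)/85.06 = 1.318
NF = 10 log₁₀(1.318) = 1.20 dB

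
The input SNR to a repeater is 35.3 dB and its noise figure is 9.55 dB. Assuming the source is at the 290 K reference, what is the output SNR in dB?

By definition F = SNR_in/SNR_out, so in dB: SNR_out = SNR_in − NF
SNR_out = 35.3 − 9.55 = 25.75 dB

25.75 dB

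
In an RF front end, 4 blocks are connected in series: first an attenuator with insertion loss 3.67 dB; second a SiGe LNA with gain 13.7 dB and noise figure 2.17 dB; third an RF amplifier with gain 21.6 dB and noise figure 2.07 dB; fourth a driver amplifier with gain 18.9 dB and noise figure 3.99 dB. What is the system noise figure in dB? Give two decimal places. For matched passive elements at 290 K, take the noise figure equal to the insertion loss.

Convert to linear (a loss of L dB is a gain of −L dB): F_i = 10^(NF_i/10), G_i = 10^(G_i,dB/10)
  Stage 1: F_1 = 10^(3.67/10) = 2.328, G_1 = 10^(−3.67/10) = 0.4295
  Stage 2: F_2 = 10^(2.17/10) = 1.648, G_2 = 10^(13.7/10) = 23.44
  Stage 3: F_3 = 10^(2.07/10) = 1.611, G_3 = 10^(21.6/10) = 144.5
  Stage 4: F_4 = 10^(3.99/10) = 2.506, G_4 = 10^(18.9/10) = 77.62
Friis cascade:
  F = 2.328 + (1.648 − 1)/0.4295 + (1.611 − 1)/10.07 + (2.506 − 1)/1455 = 3.899
NF = 10 log₁₀(3.899) = 5.91 dB

5.91 dB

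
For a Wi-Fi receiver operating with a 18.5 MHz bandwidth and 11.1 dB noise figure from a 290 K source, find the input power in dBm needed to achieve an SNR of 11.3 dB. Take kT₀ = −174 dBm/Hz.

−78.9 dBm

Sensitivity = −174 + 10 log₁₀(B) + NF + SNR_min
= −174 + 72.67 + 11.1 + 11.3
= −78.93 dBm → −78.9 dBm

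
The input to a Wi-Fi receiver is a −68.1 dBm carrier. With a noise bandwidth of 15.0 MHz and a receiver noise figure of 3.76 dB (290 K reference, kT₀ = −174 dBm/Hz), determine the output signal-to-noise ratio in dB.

Noise floor: N = −174 + 10 log₁₀(B) + NF
10 log₁₀(1.50×10⁷) = 71.76 dB
N = −174 + 71.76 + 3.76 = −98.48 dBm
SNR = P_sig − N = −68.1 − (−98.48) = 30.38 dB → 30.4 dB

30.4 dB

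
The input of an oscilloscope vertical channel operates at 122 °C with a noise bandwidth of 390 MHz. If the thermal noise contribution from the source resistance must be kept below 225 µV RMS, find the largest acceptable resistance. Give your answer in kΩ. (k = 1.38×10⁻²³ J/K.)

5.95 kΩ

T = 122 °C + 273.15 = 395.15 K
Johnson–Nyquist: V_n = √(4kTRB) ⇒ R = V_n² / (4kTB)
4kTB = 4 × 1.38×10⁻²³ × 395.15 × 3.90×10⁸ = 8.51×10⁻¹²
R = (2.25×10⁻⁴)² / 8.51×10⁻¹² = 5.95×10³ Ω = 5.95 kΩ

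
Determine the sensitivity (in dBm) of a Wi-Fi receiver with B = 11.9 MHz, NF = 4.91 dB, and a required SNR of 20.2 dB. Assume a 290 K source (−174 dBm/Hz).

Sensitivity = −174 + 10 log₁₀(B) + NF + SNR_min
= −174 + 70.76 + 4.91 + 20.2
= −78.13 dBm → −78.1 dBm

−78.1 dBm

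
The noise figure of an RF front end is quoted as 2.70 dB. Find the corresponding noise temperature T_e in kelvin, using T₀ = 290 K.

250 K

F = 10^(2.70/10) = 1.86209
T_e = (F − 1)·T₀ = (1.86209 − 1) × 290 = 250 K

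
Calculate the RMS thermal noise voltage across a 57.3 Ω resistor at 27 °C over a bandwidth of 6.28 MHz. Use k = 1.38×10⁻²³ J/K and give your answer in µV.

2.44 µV

T = 27 °C + 273.15 = 300.15 K
V_n = √(4kTRB)
4kTRB = 4 × 1.38×10⁻²³ × 300.15 × 5.73×10¹ × 6.28×10⁶ = 5.96×10⁻¹² V²
V_n = √(5.96×10⁻¹²) = 2.44×10⁻⁶ V = 2.44 µV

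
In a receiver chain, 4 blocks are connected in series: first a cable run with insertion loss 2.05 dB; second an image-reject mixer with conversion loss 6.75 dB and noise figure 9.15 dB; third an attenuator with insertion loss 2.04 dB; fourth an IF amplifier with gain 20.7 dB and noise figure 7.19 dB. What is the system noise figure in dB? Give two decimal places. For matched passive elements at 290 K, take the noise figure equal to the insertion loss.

Convert to linear (a loss of L dB is a gain of −L dB): F_i = 10^(NF_i/10), G_i = 10^(G_i,dB/10)
  Stage 1: F_1 = 10^(2.05/10) = 1.603, G_1 = 10^(−2.05/10) = 0.6237
  Stage 2: F_2 = 10^(9.15/10) = 8.222, G_2 = 10^(−6.75/10) = 0.2113
  Stage 3: F_3 = 10^(2.04/10) = 1.600, G_3 = 10^(−2.04/10) = 0.6252
  Stage 4: F_4 = 10^(7.19/10) = 5.236, G_4 = 10^(20.7/10) = 117.5
Friis cascade:
  F = 1.603 + (8.222 − 1)/0.6237 + (1.600 − 1)/0.1318 + (5.236 − 1)/0.08241 = 69.13
NF = 10 log₁₀(69.13) = 18.40 dB

18.40 dB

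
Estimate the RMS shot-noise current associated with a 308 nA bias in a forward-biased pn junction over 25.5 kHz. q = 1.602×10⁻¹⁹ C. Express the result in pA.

I_n = √(2qI·B)
2qI·B = 2 × 1.602×10⁻¹⁹ × 3.08×10⁻⁷ × 2.55×10⁴ = 2.52×10⁻²¹ A²
I_n = √(2.52×10⁻²¹) = 5.02×10⁻¹¹ A = 50.2 pA

50.2 pA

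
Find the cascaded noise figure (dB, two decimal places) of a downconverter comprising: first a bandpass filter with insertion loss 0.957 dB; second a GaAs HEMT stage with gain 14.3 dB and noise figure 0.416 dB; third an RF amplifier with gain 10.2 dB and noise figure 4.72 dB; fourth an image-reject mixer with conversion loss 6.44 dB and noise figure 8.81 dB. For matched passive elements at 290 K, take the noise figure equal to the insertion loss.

Convert to linear (a loss of L dB is a gain of −L dB): F_i = 10^(NF_i/10), G_i = 10^(G_i,dB/10)
  Stage 1: F_1 = 10^(0.957/10) = 1.247, G_1 = 10^(−0.957/10) = 0.8022
  Stage 2: F_2 = 10^(0.416/10) = 1.101, G_2 = 10^(14.3/10) = 26.92
  Stage 3: F_3 = 10^(4.72/10) = 2.965, G_3 = 10^(10.2/10) = 10.47
  Stage 4: F_4 = 10^(8.81/10) = 7.603, G_4 = 10^(−6.44/10) = 0.2270
Friis cascade:
  F = 1.247 + (1.101 − 1)/0.8022 + (2.965 − 1)/21.59 + (7.603 − 1)/226.1 = 1.492
NF = 10 log₁₀(1.492) = 1.74 dB

1.74 dB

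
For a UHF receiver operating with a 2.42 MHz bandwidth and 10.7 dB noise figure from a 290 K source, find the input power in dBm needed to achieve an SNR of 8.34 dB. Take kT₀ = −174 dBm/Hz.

−91.1 dBm

Sensitivity = −174 + 10 log₁₀(B) + NF + SNR_min
= −174 + 63.84 + 10.7 + 8.34
= −91.12 dBm → −91.1 dBm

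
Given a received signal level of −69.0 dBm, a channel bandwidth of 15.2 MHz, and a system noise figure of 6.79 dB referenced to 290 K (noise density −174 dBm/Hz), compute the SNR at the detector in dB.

Noise floor: N = −174 + 10 log₁₀(B) + NF
10 log₁₀(1.52×10⁷) = 71.82 dB
N = −174 + 71.82 + 6.79 = −95.39 dBm
SNR = P_sig − N = −69.0 − (−95.39) = 26.39 dB → 26.4 dB

26.4 dB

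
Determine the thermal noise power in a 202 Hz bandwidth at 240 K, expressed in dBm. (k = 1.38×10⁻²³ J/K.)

P_n = kTB = 1.38×10⁻²³ × 240 × 2.02×10² = 6.69×10⁻¹⁹ W
In dBm: 10 log₁₀(6.69×10⁻¹⁹ / 10⁻³) = −151.7 dBm

−151.7 dBm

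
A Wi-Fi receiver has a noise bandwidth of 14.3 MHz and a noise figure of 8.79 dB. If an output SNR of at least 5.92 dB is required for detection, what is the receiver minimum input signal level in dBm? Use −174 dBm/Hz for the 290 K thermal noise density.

−87.7 dBm

Sensitivity = −174 + 10 log₁₀(B) + NF + SNR_min
= −174 + 71.55 + 8.79 + 5.92
= −87.74 dBm → −87.7 dBm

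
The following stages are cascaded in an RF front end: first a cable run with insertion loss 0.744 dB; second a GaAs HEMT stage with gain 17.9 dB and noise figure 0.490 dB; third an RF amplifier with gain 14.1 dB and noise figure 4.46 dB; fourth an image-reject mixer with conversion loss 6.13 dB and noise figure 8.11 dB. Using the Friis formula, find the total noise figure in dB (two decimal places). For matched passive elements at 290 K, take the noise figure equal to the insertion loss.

1.36 dB

Convert to linear (a loss of L dB is a gain of −L dB): F_i = 10^(NF_i/10), G_i = 10^(G_i,dB/10)
  Stage 1: F_1 = 10^(0.744/10) = 1.187, G_1 = 10^(−0.744/10) = 0.8426
  Stage 2: F_2 = 10^(0.490/10) = 1.119, G_2 = 10^(17.9/10) = 61.66
  Stage 3: F_3 = 10^(4.46/10) = 2.793, G_3 = 10^(14.1/10) = 25.70
  Stage 4: F_4 = 10^(8.11/10) = 6.471, G_4 = 10^(−6.13/10) = 0.2438
Friis cascade:
  F = 1.187 + (1.119 − 1)/0.8426 + (2.793 − 1)/51.95 + (6.471 − 1)/1335 = 1.367
NF = 10 log₁₀(1.367) = 1.36 dB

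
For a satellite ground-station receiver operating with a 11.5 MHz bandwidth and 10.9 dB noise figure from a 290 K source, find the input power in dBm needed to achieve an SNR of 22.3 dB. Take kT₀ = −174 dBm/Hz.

Sensitivity = −174 + 10 log₁₀(B) + NF + SNR_min
= −174 + 70.61 + 10.9 + 22.3
= −70.19 dBm → −70.2 dBm

−70.2 dBm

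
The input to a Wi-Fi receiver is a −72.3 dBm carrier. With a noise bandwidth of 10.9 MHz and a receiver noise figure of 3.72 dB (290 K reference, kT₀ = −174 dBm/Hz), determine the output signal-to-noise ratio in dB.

Noise floor: N = −174 + 10 log₁₀(B) + NF
10 log₁₀(1.09×10⁷) = 70.37 dB
N = −174 + 70.37 + 3.72 = −99.91 dBm
SNR = P_sig − N = −72.3 − (−99.91) = 27.61 dB → 27.6 dB

27.6 dB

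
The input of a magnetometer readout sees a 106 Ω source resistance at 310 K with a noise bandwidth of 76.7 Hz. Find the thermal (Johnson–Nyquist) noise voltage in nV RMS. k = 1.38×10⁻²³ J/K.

11.8 nV

V_n = √(4kTRB)
4kTRB = 4 × 1.38×10⁻²³ × 310 × 1.06×10² × 7.67×10¹ = 1.39×10⁻¹⁶ V²
V_n = √(1.39×10⁻¹⁶) = 1.18×10⁻⁸ V = 11.8 nV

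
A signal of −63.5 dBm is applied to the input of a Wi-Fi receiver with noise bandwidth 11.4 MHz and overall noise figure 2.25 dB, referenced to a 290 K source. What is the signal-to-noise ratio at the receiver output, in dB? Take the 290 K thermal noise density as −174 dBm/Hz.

Noise floor: N = −174 + 10 log₁₀(B) + NF
10 log₁₀(1.14×10⁷) = 70.57 dB
N = −174 + 70.57 + 2.25 = −101.18 dBm
SNR = P_sig − N = −63.5 − (−101.18) = 37.68 dB → 37.7 dB

37.7 dB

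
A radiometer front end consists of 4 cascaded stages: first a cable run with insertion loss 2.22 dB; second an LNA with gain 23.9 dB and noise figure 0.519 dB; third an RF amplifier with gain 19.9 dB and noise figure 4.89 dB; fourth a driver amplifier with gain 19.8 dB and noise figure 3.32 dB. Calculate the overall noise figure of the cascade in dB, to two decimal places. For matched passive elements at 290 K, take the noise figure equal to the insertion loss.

2.77 dB

Convert to linear (a loss of L dB is a gain of −L dB): F_i = 10^(NF_i/10), G_i = 10^(G_i,dB/10)
  Stage 1: F_1 = 10^(2.22/10) = 1.667, G_1 = 10^(−2.22/10) = 0.5998
  Stage 2: F_2 = 10^(0.519/10) = 1.127, G_2 = 10^(23.9/10) = 245.5
  Stage 3: F_3 = 10^(4.89/10) = 3.083, G_3 = 10^(19.9/10) = 97.72
  Stage 4: F_4 = 10^(3.32/10) = 2.148, G_4 = 10^(19.8/10) = 95.50
Friis cascade:
  F = 1.667 + (1.127 − 1)/0.5998 + (3.083 − 1)/147.2 + (2.148 − 1)/1.439×10⁴ = 1.893
NF = 10 log₁₀(1.893) = 2.77 dB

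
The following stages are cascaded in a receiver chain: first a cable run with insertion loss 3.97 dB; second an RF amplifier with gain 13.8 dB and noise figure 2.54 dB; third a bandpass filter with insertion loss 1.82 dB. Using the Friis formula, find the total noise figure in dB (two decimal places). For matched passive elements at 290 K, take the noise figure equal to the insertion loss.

Convert to linear (a loss of L dB is a gain of −L dB): F_i = 10^(NF_i/10), G_i = 10^(G_i,dB/10)
  Stage 1: F_1 = 10^(3.97/10) = 2.495, G_1 = 10^(−3.97/10) = 0.4009
  Stage 2: F_2 = 10^(2.54/10) = 1.795, G_2 = 10^(13.8/10) = 23.99
  Stage 3: F_3 = 10^(1.82/10) = 1.521, G_3 = 10^(−1.82/10) = 0.6577
Friis cascade:
  F = 2.495 + (1.795 − 1)/0.4009 + (1.521 − 1)/9.616 = 4.531
NF = 10 log₁₀(4.531) = 6.56 dB

6.56 dB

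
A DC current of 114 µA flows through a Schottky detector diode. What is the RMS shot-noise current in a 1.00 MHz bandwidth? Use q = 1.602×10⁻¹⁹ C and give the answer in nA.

I_n = √(2qI·B)
2qI·B = 2 × 1.602×10⁻¹⁹ × 1.14×10⁻⁴ × 1.00×10⁶ = 3.65×10⁻¹⁷ A²
I_n = √(3.65×10⁻¹⁷) = 6.04×10⁻⁹ A = 6.04 nA

6.04 nA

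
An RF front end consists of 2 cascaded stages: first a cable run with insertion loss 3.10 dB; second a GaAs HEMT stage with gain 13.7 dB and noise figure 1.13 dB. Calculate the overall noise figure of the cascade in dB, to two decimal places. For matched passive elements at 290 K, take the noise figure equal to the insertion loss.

4.23 dB

Convert to linear (a loss of L dB is a gain of −L dB): F_i = 10^(NF_i/10), G_i = 10^(G_i,dB/10)
  Stage 1: F_1 = 10^(3.10/10) = 2.042, G_1 = 10^(−3.10/10) = 0.4898
  Stage 2: F_2 = 10^(1.13/10) = 1.297, G_2 = 10^(13.7/10) = 23.44
Friis cascade:
  F = 2.042 + (1.297 − 1)/0.4898 = 2.649
NF = 10 log₁₀(2.649) = 4.23 dB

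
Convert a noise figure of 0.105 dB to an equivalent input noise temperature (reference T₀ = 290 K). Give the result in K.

F = 10^(0.105/10) = 1.02447
T_e = (F − 1)·T₀ = (1.02447 − 1) × 290 = 7.10 K

7.10 K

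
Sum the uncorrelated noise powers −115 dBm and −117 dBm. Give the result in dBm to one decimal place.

−112.9 dBm

Convert to linear, add, convert back:
P₁ = 3.16×10⁻¹⁵ W, P₂ = 2.00×10⁻¹⁵ W
P_tot = 5.16×10⁻¹⁵ W → 10 log₁₀(P_tot / 10⁻³) = −112.9 dBm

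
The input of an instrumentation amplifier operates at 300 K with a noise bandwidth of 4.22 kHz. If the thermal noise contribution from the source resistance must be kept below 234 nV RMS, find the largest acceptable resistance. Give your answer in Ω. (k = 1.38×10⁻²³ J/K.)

Johnson–Nyquist: V_n = √(4kTRB) ⇒ R = V_n² / (4kTB)
4kTB = 4 × 1.38×10⁻²³ × 300 × 4.22×10³ = 6.99×10⁻¹⁷
R = (2.34×10⁻⁷)² / 6.99×10⁻¹⁷ = 7.84×10² Ω = 784 Ω

784 Ω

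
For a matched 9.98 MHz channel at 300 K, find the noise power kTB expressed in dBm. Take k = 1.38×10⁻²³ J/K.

−103.8 dBm

P_n = kTB = 1.38×10⁻²³ × 300 × 9.98×10⁶ = 4.13×10⁻¹⁴ W
In dBm: 10 log₁₀(4.13×10⁻¹⁴ / 10⁻³) = −103.8 dBm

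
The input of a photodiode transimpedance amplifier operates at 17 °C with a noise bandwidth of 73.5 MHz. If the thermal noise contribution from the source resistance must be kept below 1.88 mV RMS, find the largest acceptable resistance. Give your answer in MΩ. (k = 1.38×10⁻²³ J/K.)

3.00 MΩ

T = 17 °C + 273.15 = 290.15 K
Johnson–Nyquist: V_n = √(4kTRB) ⇒ R = V_n² / (4kTB)
4kTB = 4 × 1.38×10⁻²³ × 290.15 × 7.35×10⁷ = 1.18×10⁻¹²
R = (1.88×10⁻³)² / 1.18×10⁻¹² = 3.00×10⁶ Ω = 3.00 MΩ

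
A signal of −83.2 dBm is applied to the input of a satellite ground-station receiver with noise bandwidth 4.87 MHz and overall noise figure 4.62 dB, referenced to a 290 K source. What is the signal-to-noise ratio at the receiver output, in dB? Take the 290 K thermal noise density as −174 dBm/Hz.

Noise floor: N = −174 + 10 log₁₀(B) + NF
10 log₁₀(4.87×10⁶) = 66.88 dB
N = −174 + 66.88 + 4.62 = −102.50 dBm
SNR = P_sig − N = −83.2 − (−102.50) = 19.30 dB → 19.3 dB

19.3 dB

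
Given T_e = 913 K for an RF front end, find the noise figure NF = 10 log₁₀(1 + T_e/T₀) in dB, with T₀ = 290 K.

6.18 dB

F = 1 + T_e/T₀ = 1 + 913/290 = 4.14828
NF = 10 log₁₀(4.14828) = 6.18 dB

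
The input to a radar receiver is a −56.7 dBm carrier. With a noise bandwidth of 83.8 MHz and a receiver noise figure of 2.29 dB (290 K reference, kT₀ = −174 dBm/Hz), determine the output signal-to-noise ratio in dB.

35.8 dB

Noise floor: N = −174 + 10 log₁₀(B) + NF
10 log₁₀(8.38×10⁷) = 79.23 dB
N = −174 + 79.23 + 2.29 = −92.48 dBm
SNR = P_sig − N = −56.7 − (−92.48) = 35.78 dB → 35.8 dB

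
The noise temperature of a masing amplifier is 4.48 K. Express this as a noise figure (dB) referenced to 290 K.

F = 1 + T_e/T₀ = 1 + 4.48/290 = 1.01545
NF = 10 log₁₀(1.01545) = 0.067 dB

0.067 dB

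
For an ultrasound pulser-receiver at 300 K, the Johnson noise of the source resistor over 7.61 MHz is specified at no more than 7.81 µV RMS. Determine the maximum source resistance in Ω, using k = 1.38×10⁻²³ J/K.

Johnson–Nyquist: V_n = √(4kTRB) ⇒ R = V_n² / (4kTB)
4kTB = 4 × 1.38×10⁻²³ × 300 × 7.61×10⁶ = 1.26×10⁻¹³
R = (7.81×10⁻⁶)² / 1.26×10⁻¹³ = 4.84×10² Ω = 484 Ω

484 Ω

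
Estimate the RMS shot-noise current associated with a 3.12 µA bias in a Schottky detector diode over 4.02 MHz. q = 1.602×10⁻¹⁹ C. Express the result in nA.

2.00 nA

I_n = √(2qI·B)
2qI·B = 2 × 1.602×10⁻¹⁹ × 3.12×10⁻⁶ × 4.02×10⁶ = 4.02×10⁻¹⁸ A²
I_n = √(4.02×10⁻¹⁸) = 2.00×10⁻⁹ A = 2.00 nA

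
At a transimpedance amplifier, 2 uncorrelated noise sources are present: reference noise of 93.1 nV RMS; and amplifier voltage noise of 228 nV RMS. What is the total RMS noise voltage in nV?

Uncorrelated sources add in power (mean-square): V_tot = √(ΣV_i²)
V_tot = √[(9.31×10⁻⁸)² + (2.28×10⁻⁷)²] = 2.46×10⁻⁷ V = 246 nV

246 nV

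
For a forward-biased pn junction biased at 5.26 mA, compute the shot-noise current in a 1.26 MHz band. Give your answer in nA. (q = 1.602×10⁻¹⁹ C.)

I_n = √(2qI·B)
2qI·B = 2 × 1.602×10⁻¹⁹ × 5.26×10⁻³ × 1.26×10⁶ = 2.12×10⁻¹⁵ A²
I_n = √(2.12×10⁻¹⁵) = 4.61×10⁻⁸ A = 46.1 nA

46.1 nA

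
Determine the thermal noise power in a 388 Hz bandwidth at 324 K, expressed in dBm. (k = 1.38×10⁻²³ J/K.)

P_n = kTB = 1.38×10⁻²³ × 324 × 3.88×10² = 1.73×10⁻¹⁸ W
In dBm: 10 log₁₀(1.73×10⁻¹⁸ / 10⁻³) = −147.6 dBm

−147.6 dBm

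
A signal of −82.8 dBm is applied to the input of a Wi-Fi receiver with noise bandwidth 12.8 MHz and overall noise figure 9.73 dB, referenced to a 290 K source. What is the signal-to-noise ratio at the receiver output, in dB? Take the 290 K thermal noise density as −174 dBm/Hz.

Noise floor: N = −174 + 10 log₁₀(B) + NF
10 log₁₀(1.28×10⁷) = 71.07 dB
N = −174 + 71.07 + 9.73 = −93.20 dBm
SNR = P_sig − N = −82.8 − (−93.20) = 10.40 dB → 10.4 dB

10.4 dB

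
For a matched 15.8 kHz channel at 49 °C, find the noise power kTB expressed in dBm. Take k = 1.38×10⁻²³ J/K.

−131.5 dBm

T = 49 °C + 273.15 = 322.15 K
P_n = kTB = 1.38×10⁻²³ × 322.15 × 1.58×10⁴ = 7.02×10⁻¹⁷ W
In dBm: 10 log₁₀(7.02×10⁻¹⁷ / 10⁻³) = −131.5 dBm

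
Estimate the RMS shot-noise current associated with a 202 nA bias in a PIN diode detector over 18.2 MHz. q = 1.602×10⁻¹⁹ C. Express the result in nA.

1.09 nA

I_n = √(2qI·B)
2qI·B = 2 × 1.602×10⁻¹⁹ × 2.02×10⁻⁷ × 1.82×10⁷ = 1.18×10⁻¹⁸ A²
I_n = √(1.18×10⁻¹⁸) = 1.09×10⁻⁹ A = 1.09 nA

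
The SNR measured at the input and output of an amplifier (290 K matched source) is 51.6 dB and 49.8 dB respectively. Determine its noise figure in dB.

1.8 dB

NF (dB) = SNR_in(dB) − SNR_out(dB) when the source is at T₀
NF = 51.6 − 49.8 = 1.8 dB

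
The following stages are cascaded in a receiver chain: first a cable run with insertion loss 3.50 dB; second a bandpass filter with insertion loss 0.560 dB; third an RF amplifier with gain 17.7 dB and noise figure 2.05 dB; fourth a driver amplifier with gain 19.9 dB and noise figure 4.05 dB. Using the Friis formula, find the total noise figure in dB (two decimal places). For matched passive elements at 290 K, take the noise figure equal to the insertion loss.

Convert to linear (a loss of L dB is a gain of −L dB): F_i = 10^(NF_i/10), G_i = 10^(G_i,dB/10)
  Stage 1: F_1 = 10^(3.50/10) = 2.239, G_1 = 10^(−3.50/10) = 0.4467
  Stage 2: F_2 = 10^(0.560/10) = 1.138, G_2 = 10^(−0.560/10) = 0.8790
  Stage 3: F_3 = 10^(2.05/10) = 1.603, G_3 = 10^(17.7/10) = 58.88
  Stage 4: F_4 = 10^(4.05/10) = 2.541, G_4 = 10^(19.9/10) = 97.72
Friis cascade:
  F = 2.239 + (1.138 − 1)/0.4467 + (1.603 − 1)/0.3926 + (2.541 − 1)/23.12 = 4.150
NF = 10 log₁₀(4.150) = 6.18 dB

6.18 dB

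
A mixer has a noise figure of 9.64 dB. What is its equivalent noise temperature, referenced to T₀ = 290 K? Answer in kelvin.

2379 K

F = 10^(9.64/10) = 9.2045
T_e = (F − 1)·T₀ = (9.2045 − 1) × 290 = 2379 K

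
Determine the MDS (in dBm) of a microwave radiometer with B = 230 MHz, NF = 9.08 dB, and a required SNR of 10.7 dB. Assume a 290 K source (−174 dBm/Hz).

−70.6 dBm

Sensitivity = −174 + 10 log₁₀(B) + NF + SNR_min
= −174 + 83.62 + 9.08 + 10.7
= −70.60 dBm → −70.6 dBm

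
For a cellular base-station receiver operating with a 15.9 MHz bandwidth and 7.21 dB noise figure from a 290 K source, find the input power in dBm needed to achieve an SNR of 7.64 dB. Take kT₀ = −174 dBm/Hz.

Sensitivity = −174 + 10 log₁₀(B) + NF + SNR_min
= −174 + 72.01 + 7.21 + 7.64
= −87.14 dBm → −87.1 dBm

−87.1 dBm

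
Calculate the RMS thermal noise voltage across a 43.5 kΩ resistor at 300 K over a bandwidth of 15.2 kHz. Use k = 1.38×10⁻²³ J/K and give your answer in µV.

V_n = √(4kTRB)
4kTRB = 4 × 1.38×10⁻²³ × 300 × 4.35×10⁴ × 1.52×10⁴ = 1.09×10⁻¹¹ V²
V_n = √(1.09×10⁻¹¹) = 3.31×10⁻⁶ V = 3.31 µV

3.31 µV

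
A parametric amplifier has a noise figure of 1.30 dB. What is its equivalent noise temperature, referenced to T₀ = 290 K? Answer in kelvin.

101 K

F = 10^(1.30/10) = 1.34896
T_e = (F − 1)·T₀ = (1.34896 − 1) × 290 = 101 K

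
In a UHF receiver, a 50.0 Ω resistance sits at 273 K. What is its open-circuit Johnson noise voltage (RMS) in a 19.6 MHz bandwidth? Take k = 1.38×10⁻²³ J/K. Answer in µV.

V_n = √(4kTRB)
4kTRB = 4 × 1.38×10⁻²³ × 273 × 5.00×10¹ × 1.96×10⁷ = 1.48×10⁻¹¹ V²
V_n = √(1.48×10⁻¹¹) = 3.84×10⁻⁶ V = 3.84 µV

3.84 µV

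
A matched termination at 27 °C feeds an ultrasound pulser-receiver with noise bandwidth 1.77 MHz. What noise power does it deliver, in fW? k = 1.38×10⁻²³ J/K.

7.33 fW

T = 27 °C + 273.15 = 300.15 K
P_n = kTB = 1.38×10⁻²³ × 300.15 × 1.77×10⁶ = 7.33×10⁻¹⁵ W = 7.33 fW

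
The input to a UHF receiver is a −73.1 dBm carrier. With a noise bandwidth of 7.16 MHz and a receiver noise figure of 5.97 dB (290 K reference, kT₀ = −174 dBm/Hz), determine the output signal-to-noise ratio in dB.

Noise floor: N = −174 + 10 log₁₀(B) + NF
10 log₁₀(7.16×10⁶) = 68.55 dB
N = −174 + 68.55 + 5.97 = −99.48 dBm
SNR = P_sig − N = −73.1 − (−99.48) = 26.38 dB → 26.4 dB

26.4 dB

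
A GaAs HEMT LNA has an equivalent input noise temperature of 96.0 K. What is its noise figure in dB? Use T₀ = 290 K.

F = 1 + T_e/T₀ = 1 + 96.0/290 = 1.33103
NF = 10 log₁₀(1.33103) = 1.24 dB

1.24 dB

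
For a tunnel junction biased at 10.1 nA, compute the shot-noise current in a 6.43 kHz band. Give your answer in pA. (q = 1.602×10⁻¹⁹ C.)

I_n = √(2qI·B)
2qI·B = 2 × 1.602×10⁻¹⁹ × 1.01×10⁻⁸ × 6.43×10³ = 2.08×10⁻²³ A²
I_n = √(2.08×10⁻²³) = 4.56×10⁻¹² A = 4.56 pA

4.56 pA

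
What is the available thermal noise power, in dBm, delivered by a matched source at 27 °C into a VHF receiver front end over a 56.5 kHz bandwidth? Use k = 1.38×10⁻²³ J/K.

−126.3 dBm

T = 27 °C + 273.15 = 300.15 K
P_n = kTB = 1.38×10⁻²³ × 300.15 × 5.65×10⁴ = 2.34×10⁻¹⁶ W
In dBm: 10 log₁₀(2.34×10⁻¹⁶ / 10⁻³) = −126.3 dBm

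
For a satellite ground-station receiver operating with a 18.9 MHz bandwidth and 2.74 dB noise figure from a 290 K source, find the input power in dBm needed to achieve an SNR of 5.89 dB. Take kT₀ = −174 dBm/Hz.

Sensitivity = −174 + 10 log₁₀(B) + NF + SNR_min
= −174 + 72.76 + 2.74 + 5.89
= −92.61 dBm → −92.6 dBm

−92.6 dBm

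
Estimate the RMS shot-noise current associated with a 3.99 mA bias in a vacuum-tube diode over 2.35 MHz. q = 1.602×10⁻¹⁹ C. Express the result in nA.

I_n = √(2qI·B)
2qI·B = 2 × 1.602×10⁻¹⁹ × 3.99×10⁻³ × 2.35×10⁶ = 3.00×10⁻¹⁵ A²
I_n = √(3.00×10⁻¹⁵) = 5.48×10⁻⁸ A = 54.8 nA

54.8 nA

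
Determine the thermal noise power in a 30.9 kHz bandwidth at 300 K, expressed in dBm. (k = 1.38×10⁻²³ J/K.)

P_n = kTB = 1.38×10⁻²³ × 300 × 3.09×10⁴ = 1.28×10⁻¹⁶ W
In dBm: 10 log₁₀(1.28×10⁻¹⁶ / 10⁻³) = −128.9 dBm

−128.9 dBm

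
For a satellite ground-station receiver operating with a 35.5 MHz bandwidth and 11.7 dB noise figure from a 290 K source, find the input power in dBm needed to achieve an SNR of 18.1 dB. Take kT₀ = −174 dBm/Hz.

Sensitivity = −174 + 10 log₁₀(B) + NF + SNR_min
= −174 + 75.5 + 11.7 + 18.1
= −68.7 dBm → −68.7 dBm

−68.7 dBm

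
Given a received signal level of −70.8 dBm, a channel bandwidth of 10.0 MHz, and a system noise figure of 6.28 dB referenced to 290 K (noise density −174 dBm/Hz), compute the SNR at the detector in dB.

Noise floor: N = −174 + 10 log₁₀(B) + NF
10 log₁₀(1.00×10⁷) = 70 dB
N = −174 + 70 + 6.28 = −97.72 dBm
SNR = P_sig − N = −70.8 − (−97.72) = 26.92 dB → 26.9 dB

26.9 dB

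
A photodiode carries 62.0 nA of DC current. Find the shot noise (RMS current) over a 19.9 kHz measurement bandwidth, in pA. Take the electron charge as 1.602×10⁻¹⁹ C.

I_n = √(2qI·B)
2qI·B = 2 × 1.602×10⁻¹⁹ × 6.20×10⁻⁸ × 1.99×10⁴ = 3.95×10⁻²² A²
I_n = √(3.95×10⁻²²) = 1.99×10⁻¹¹ A = 19.9 pA

19.9 pA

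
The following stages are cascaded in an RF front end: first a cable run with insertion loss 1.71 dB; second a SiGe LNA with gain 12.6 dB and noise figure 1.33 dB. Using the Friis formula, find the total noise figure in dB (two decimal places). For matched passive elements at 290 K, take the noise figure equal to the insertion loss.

Convert to linear (a loss of L dB is a gain of −L dB): F_i = 10^(NF_i/10), G_i = 10^(G_i,dB/10)
  Stage 1: F_1 = 10^(1.71/10) = 1.483, G_1 = 10^(−1.71/10) = 0.6745
  Stage 2: F_2 = 10^(1.33/10) = 1.358, G_2 = 10^(12.6/10) = 18.20
Friis cascade:
  F = 1.483 + (1.358 − 1)/0.6745 = 2.014
NF = 10 log₁₀(2.014) = 3.04 dB

3.04 dB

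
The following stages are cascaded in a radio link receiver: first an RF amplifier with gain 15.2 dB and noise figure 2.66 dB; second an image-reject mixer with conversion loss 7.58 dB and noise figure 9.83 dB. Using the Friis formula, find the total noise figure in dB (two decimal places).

3.23 dB

Convert to linear (a loss of L dB is a gain of −L dB): F_i = 10^(NF_i/10), G_i = 10^(G_i,dB/10)
  Stage 1: F_1 = 10^(2.66/10) = 1.845, G_1 = 10^(15.2/10) = 33.11
  Stage 2: F_2 = 10^(9.83/10) = 9.616, G_2 = 10^(−7.58/10) = 0.1746
Friis cascade:
  F = 1.845 + (9.616 − 1)/33.11 = 2.105
NF = 10 log₁₀(2.105) = 3.23 dB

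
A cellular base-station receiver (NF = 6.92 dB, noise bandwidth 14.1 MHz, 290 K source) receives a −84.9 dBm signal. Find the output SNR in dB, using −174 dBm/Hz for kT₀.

Noise floor: N = −174 + 10 log₁₀(B) + NF
10 log₁₀(1.41×10⁷) = 71.49 dB
N = −174 + 71.49 + 6.92 = −95.59 dBm
SNR = P_sig − N = −84.9 − (−95.59) = 10.69 dB → 10.7 dB

10.7 dB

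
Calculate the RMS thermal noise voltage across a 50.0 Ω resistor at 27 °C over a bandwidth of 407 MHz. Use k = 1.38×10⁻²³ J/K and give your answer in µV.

T = 27 °C + 273.15 = 300.15 K
V_n = √(4kTRB)
4kTRB = 4 × 1.38×10⁻²³ × 300.15 × 5.00×10¹ × 4.07×10⁸ = 3.37×10⁻¹⁰ V²
V_n = √(3.37×10⁻¹⁰) = 1.84×10⁻⁵ V = 18.4 µV

18.4 µV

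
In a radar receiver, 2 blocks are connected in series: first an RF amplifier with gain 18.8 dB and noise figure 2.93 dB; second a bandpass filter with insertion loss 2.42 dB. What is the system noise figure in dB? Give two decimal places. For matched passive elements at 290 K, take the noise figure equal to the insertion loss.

Convert to linear (a loss of L dB is a gain of −L dB): F_i = 10^(NF_i/10), G_i = 10^(G_i,dB/10)
  Stage 1: F_1 = 10^(2.93/10) = 1.963, G_1 = 10^(18.8/10) = 75.86
  Stage 2: F_2 = 10^(2.42/10) = 1.746, G_2 = 10^(−2.42/10) = 0.5728
Friis cascade:
  F = 1.963 + (1.746 − 1)/75.86 = 1.973
NF = 10 log₁₀(1.973) = 2.95 dB

2.95 dB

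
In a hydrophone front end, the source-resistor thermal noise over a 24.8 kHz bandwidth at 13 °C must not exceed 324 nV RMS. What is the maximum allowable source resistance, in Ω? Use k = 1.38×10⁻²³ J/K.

T = 13 °C + 273.15 = 286.15 K
Johnson–Nyquist: V_n = √(4kTRB) ⇒ R = V_n² / (4kTB)
4kTB = 4 × 1.38×10⁻²³ × 286.15 × 2.48×10⁴ = 3.92×10⁻¹⁶
R = (3.24×10⁻⁷)² / 3.92×10⁻¹⁶ = 2.68×10² Ω = 268 Ω

268 Ω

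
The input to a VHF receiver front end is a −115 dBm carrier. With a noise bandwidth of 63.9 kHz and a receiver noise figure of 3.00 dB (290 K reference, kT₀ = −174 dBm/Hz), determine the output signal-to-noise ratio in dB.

Noise floor: N = −174 + 10 log₁₀(B) + NF
10 log₁₀(6.39×10⁴) = 48.06 dB
N = −174 + 48.06 + 3.00 = −122.94 dBm
SNR = P_sig − N = −115 − (−122.94) = 7.94 dB → 7.9 dB

7.9 dB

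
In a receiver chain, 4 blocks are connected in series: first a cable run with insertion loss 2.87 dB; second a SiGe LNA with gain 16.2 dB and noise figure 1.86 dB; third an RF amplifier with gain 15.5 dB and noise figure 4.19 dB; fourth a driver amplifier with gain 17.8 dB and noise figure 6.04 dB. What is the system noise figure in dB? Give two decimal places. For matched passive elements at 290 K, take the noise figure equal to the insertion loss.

4.84 dB

Convert to linear (a loss of L dB is a gain of −L dB): F_i = 10^(NF_i/10), G_i = 10^(G_i,dB/10)
  Stage 1: F_1 = 10^(2.87/10) = 1.936, G_1 = 10^(−2.87/10) = 0.5164
  Stage 2: F_2 = 10^(1.86/10) = 1.535, G_2 = 10^(16.2/10) = 41.69
  Stage 3: F_3 = 10^(4.19/10) = 2.624, G_3 = 10^(15.5/10) = 35.48
  Stage 4: F_4 = 10^(6.04/10) = 4.018, G_4 = 10^(17.8/10) = 60.26
Friis cascade:
  F = 1.936 + (1.535 − 1)/0.5164 + (2.624 − 1)/21.53 + (4.018 − 1)/763.8 = 3.051
NF = 10 log₁₀(3.051) = 4.84 dB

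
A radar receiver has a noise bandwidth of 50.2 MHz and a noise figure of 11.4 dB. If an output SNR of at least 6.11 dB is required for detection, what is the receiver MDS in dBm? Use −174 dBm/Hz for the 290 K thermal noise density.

Sensitivity = −174 + 10 log₁₀(B) + NF + SNR_min
= −174 + 77.01 + 11.4 + 6.11
= −79.48 dBm → −79.5 dBm

−79.5 dBm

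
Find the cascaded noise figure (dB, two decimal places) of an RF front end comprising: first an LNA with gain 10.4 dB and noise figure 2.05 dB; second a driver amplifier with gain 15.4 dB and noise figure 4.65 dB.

2.50 dB

Convert to linear (a loss of L dB is a gain of −L dB): F_i = 10^(NF_i/10), G_i = 10^(G_i,dB/10)
  Stage 1: F_1 = 10^(2.05/10) = 1.603, G_1 = 10^(10.4/10) = 10.96
  Stage 2: F_2 = 10^(4.65/10) = 2.917, G_2 = 10^(15.4/10) = 34.67
Friis cascade:
  F = 1.603 + (2.917 − 1)/10.96 = 1.778
NF = 10 log₁₀(1.778) = 2.50 dB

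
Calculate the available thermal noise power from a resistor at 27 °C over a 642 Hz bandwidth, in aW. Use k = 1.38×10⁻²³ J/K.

T = 27 °C + 273.15 = 300.15 K
P_n = kTB = 1.38×10⁻²³ × 300.15 × 6.42×10² = 2.66×10⁻¹⁸ W = 2.66 aW

2.66 aW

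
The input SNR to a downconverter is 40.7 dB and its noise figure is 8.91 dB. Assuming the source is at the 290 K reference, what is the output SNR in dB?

31.79 dB

By definition F = SNR_in/SNR_out, so in dB: SNR_out = SNR_in − NF
SNR_out = 40.7 − 8.91 = 31.79 dB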